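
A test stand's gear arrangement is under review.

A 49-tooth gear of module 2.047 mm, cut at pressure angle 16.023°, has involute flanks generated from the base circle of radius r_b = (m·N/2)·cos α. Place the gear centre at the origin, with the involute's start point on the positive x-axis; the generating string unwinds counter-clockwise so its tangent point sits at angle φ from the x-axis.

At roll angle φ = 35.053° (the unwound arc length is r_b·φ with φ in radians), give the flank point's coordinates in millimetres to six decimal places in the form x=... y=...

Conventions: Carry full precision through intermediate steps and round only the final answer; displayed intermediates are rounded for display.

x=56.397364 y=3.543390

recognized (one wheel, involute flank): single-mesh tooth geometry, m = 2.047, N = 49
pitch radius r_p = m·N/2 = 2.047·49/2 = 50.151500
base radius r_b = r_p·cos α = 50.151500·cos 16.023° = 48.203163
roll angle φ = 35.053° = 0.61179026 rad
x = r_b·(cos φ + φ·sin φ) = 56.397364
y = r_b·(sin φ − φ·cos φ) = 3.543390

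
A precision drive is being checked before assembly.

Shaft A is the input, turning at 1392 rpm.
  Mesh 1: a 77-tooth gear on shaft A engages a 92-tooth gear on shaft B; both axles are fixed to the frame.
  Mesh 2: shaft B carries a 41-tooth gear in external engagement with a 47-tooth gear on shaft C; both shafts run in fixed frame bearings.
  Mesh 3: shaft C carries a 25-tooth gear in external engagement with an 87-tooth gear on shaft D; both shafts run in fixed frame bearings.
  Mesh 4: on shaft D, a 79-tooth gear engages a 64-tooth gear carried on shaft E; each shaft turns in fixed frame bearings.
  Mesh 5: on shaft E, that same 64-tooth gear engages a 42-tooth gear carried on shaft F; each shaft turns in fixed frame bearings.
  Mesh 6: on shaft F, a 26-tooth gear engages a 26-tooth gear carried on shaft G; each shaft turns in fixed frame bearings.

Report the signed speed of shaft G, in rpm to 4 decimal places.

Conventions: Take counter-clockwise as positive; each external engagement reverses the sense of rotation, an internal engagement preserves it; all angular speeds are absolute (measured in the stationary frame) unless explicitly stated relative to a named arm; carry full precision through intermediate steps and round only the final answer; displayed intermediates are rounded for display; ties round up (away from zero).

+549.3216 rpm

recognized (7 fixed axles, 6 meshes): fixed-axis compound train
mesh 1 [77T→92T]: ω = 1392.0000×77/92 = 1165.0435 rpm, sense flips to −
mesh 2 [41T→47T]: ω = 1165.0435×41/47 = 1016.3145 rpm, sense flips to +
mesh 3 [25T→87T]: ω = 1016.3145×25/87 = 292.0444 rpm, sense flips to −
mesh 4 [79T→64T]: ω = 292.0444×79/64 = 360.4923 rpm, sense flips to +
mesh 5 [64T→42T]: ω = 360.4923×64/42 = 549.3216 rpm, sense flips to −
mesh 6 [26T→26T]: ω = 549.3216×26/26 = 549.3216 rpm, sense flips to +
signed output speed = +549.3216 rpm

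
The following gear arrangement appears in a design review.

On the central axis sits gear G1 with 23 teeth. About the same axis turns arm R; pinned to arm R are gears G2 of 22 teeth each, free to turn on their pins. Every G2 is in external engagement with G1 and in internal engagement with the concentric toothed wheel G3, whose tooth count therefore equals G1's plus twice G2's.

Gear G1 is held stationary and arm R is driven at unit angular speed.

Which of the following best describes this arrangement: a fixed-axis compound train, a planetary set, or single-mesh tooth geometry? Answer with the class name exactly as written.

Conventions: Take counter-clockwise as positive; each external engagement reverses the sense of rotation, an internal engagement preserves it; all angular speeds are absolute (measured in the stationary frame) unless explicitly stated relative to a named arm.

class = planetary set [G3 = 23+2·22 = 67; Willis about the carrier]
classification: planetary set

planetary set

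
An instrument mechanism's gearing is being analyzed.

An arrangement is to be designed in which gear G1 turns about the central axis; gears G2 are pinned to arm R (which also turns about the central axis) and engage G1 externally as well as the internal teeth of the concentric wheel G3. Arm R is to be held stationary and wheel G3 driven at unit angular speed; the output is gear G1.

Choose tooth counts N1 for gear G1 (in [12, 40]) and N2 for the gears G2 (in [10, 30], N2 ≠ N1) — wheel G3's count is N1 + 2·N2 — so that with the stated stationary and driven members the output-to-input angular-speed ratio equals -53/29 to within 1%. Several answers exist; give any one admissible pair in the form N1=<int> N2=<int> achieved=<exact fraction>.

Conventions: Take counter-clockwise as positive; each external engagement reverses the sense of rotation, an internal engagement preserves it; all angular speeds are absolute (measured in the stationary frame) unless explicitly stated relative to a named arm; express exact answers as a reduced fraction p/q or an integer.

topology: planetary set — design target -53/29, arm = carrier (Willis)
Willis with ω_arm = 0: ω_sun/ω_ring = −N3/N1; set equal to -53/29  ⇒  N3/N1 = −(-53/29) = 53/29
N3 = N1 + 2·N2  ⇒  N2/N1 = (N3/N1 − 1)/2 = (53/29 − 1)/2 = 12/29
smallest multiple with N1 ≥ 12 and N2 ≥ 10: k = 1  ⇒  N1 = 1·29 = 29, N2 = 1·12 = 12 (N1 ≤ 40, N2 ≤ 30, N2 ≠ N1 ✓), N3 = 29 + 2·12 = 53
check: −N3/N1 with N1 = 29, N3 = 53 gives -53/29; |achieved − target| = 0 ≤ 53/2900 ✓

N1=29 N2=12 achieved=-53/29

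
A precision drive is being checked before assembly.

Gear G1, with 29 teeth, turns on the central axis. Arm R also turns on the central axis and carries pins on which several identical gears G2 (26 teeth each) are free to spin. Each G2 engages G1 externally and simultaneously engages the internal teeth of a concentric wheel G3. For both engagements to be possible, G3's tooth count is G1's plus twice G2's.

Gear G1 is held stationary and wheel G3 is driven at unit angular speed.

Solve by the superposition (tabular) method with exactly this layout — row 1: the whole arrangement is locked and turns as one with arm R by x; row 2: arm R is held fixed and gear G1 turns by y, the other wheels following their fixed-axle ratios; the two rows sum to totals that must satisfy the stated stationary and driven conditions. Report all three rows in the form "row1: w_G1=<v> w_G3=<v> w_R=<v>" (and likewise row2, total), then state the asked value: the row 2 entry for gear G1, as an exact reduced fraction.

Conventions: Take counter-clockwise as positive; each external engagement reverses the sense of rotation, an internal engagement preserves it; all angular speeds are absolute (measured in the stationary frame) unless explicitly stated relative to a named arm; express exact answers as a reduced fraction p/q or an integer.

row1: w_G1=81/110 w_G3=81/110 w_R=81/110
row2: w_G1=-81/110 w_G3=29/110 w_R=0
total: w_G1=0 w_G3=1 w_R=81/110
asked value: -81/110

planetary set (29T centre, 26T on arm, 81T internal) — Willis relation
row 1 (train locked, turned with arm): all members turn x
row 2 (arm held, sun turns y): ω_ring = −(29/81)·y, ω_arm = 0
boundary: total ω_sun = x + y = 0 and total ω_ring = x − (29/81)·y = 1  ⇒  y = -81/110, x = 81/110
row 2 ring = −(29/81)·(-81/110) = 29/110
totals (row 1 + row 2): sun 81/110 + (-81/110) = 0, ring 81/110 + 29/110 = 1, arm 81/110 + 0 = 81/110
asked cell (row2, sun) = -81/110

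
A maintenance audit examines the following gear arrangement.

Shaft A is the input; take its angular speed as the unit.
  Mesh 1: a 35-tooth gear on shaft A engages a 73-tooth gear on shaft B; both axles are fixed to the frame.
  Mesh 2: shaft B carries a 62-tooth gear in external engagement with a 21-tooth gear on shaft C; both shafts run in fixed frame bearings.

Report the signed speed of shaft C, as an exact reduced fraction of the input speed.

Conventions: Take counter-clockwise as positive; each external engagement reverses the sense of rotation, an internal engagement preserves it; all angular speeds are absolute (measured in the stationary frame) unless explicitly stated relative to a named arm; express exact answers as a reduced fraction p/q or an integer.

2-mesh fixed-axis compound train (all bearings frame-fixed)
mesh 1 [35T→73T]: |ω|/ω_in = 1×35/73 = 35/73, sense flips to −
mesh 2 [62T→21T]: |ω|/ω_in = (35/73)×62/21 = 310/219, sense flips to +
signed output speed (× input speed) = 310/219

310/219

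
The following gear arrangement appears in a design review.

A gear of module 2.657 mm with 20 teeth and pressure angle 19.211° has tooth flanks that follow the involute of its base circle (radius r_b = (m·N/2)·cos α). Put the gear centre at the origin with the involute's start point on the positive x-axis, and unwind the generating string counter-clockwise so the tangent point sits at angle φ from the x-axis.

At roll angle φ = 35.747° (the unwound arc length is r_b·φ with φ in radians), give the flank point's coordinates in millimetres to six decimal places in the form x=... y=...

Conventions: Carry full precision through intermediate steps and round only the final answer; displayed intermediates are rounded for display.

recognized (one wheel, involute flank): single-mesh tooth geometry, m = 2.657, N = 20
pitch radius r_p = m·N/2 = 2.657·20/2 = 26.570000
base radius r_b = r_p·cos α = 26.570000·cos 19.211° = 25.090402
roll angle φ = 35.747° = 0.62390285 rad
x = r_b·(cos φ + φ·sin φ) = 29.508649
y = r_b·(sin φ − φ·cos φ) = 1.953157

x=29.508649 y=1.953157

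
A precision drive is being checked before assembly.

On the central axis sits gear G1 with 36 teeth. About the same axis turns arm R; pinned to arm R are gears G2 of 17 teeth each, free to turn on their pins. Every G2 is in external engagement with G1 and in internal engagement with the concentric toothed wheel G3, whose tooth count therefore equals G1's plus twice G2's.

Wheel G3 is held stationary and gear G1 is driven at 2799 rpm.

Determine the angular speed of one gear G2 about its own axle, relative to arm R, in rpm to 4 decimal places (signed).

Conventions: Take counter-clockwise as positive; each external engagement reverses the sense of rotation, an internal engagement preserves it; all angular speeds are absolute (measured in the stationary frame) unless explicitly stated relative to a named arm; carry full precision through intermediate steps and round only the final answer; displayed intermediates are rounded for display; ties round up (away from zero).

-3914.2508 rpm

planetary set (36T centre, 17T on arm, 70T internal) — Willis relation
normalise by the input: solve with ω_sun = 1, then scale by 2799 rpm
ring teeth: 36 + 2·17 = 70
36(ω_sun−ω_arm) = −70(ω_ring−ω_arm),  ω_ring = 0, ω_sun = 1
36(1−ω_arm) = −70(0−ω_arm)  ⇒  106·ω_arm = 36  ⇒  ω_arm = 18/53
sun–planet mesh: 36·(1−18/53) = −17·(ω_p−ω_arm)  ⇒  ω_p−ω_arm = -1260/901
scale: ω_p−ω_arm = -1260/901 × 2799 rpm = -3914.2508 rpm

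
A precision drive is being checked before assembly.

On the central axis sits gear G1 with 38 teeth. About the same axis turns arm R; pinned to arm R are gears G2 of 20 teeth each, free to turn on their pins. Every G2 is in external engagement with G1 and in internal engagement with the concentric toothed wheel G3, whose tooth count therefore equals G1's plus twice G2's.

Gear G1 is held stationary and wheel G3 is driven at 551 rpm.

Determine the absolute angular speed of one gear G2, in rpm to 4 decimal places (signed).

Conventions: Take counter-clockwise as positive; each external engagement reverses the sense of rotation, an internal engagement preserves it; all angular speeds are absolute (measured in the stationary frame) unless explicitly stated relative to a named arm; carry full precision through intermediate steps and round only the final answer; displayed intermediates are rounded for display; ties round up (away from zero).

+1074.4500 rpm

recognized (axles ride arm R): planetary set, 38/20/78 teeth
normalise by the input: solve with ω_ring = 1, then scale by 551 rpm
ring teeth: 38 + 2·20 = 78
38(ω_sun−ω_arm) = −78(ω_ring−ω_arm),  ω_sun = 0, ω_ring = 1
38(0−ω_arm) = −78(1−ω_arm)  ⇒  116·ω_arm = 78  ⇒  ω_arm = 39/58
sun–planet mesh: 38·(0−39/58) = −20·(ω_p−ω_arm)  ⇒  ω_p−ω_arm = 741/580
ω_p = 39/58 + 741/580 = 39/20
scale: ω_p = 39/20 × 551 rpm = +1074.4500 rpm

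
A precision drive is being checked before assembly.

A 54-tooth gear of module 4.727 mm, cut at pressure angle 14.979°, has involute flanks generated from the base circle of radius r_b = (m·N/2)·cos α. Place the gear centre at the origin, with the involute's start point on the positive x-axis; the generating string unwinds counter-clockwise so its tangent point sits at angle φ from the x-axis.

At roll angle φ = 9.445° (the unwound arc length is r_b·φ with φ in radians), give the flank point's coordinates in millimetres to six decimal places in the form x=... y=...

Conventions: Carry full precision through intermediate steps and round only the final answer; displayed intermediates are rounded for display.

single-mesh involute tooth geometry (54T wheel at module 4.727)
pitch radius r_p = m·N/2 = 4.727·54/2 = 127.629000
base radius r_b = r_p·cos α = 127.629000·cos 14.979° = 123.292246
roll angle φ = 9.445° = 0.16484635 rad
x = r_b·(cos φ + φ·sin φ) = 124.956074
y = r_b·(sin φ − φ·cos φ) = 0.183600

x=124.956074 y=0.183600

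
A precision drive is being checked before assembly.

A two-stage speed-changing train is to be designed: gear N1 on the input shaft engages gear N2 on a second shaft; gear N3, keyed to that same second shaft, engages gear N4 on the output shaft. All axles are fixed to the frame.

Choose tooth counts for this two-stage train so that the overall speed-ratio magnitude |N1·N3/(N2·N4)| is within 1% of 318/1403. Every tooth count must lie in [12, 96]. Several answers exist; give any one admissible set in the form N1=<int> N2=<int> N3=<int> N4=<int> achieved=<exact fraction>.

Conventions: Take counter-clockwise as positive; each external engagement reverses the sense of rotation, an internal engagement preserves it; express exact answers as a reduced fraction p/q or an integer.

N1=12 N2=46 N3=53 N4=61 achieved=318/1403

design class (target 318/1403): fixed-axis compound train
target = 318/1403 in lowest terms: an exact hit needs N1·N3 = k·318 and N2·N4 = k·1403 for one integer k, every count in [12, 96]; additionally prefer no 1:1 stage (N1 ≠ N2, N3 ≠ N4)
k = 1: no 1:1-free in-range split of k·318 and k·1403 into factor pairs; take k = 2
k = 2: N1·N3 = 636 = 12·53, N2·N4 = 2806 = 46·61
achieved = 12·53/(46·61) = 318/1403; |achieved − target| = 0 ≤ 159/70150 ✓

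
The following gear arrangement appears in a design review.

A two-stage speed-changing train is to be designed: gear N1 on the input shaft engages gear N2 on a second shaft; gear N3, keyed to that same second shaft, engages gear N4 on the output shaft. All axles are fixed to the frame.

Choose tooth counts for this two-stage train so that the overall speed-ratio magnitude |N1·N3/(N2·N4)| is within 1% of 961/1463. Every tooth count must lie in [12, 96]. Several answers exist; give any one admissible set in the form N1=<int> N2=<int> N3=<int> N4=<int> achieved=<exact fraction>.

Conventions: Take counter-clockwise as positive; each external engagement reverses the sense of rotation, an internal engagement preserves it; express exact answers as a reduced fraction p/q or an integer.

topology: fixed-axis compound train — 2 stages, target 961/1463
target = 961/1463 in lowest terms: an exact hit needs N1·N3 = k·961 and N2·N4 = k·1463 for one integer k, every count in [12, 96]; additionally prefer no 1:1 stage (N1 ≠ N2, N3 ≠ N4)
k = 1: N1·N3 = 961 = 31·31, N2·N4 = 1463 = 19·77
achieved = 31·31/(19·77) = 961/1463; |achieved − target| = 0 ≤ 961/146300 ✓

N1=31 N2=19 N3=31 N4=77 achieved=961/1463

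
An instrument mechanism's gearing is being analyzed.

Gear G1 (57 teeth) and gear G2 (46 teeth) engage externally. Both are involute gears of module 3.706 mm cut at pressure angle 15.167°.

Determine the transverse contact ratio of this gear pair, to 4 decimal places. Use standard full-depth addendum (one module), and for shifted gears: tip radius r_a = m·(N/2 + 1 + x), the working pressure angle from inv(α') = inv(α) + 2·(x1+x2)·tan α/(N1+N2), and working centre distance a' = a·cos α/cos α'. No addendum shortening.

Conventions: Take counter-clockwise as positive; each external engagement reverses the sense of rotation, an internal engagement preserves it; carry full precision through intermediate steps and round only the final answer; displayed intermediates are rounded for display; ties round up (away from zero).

topology: single-mesh involute geometry — m = 3.706, 57T/46T pair
base radii: r_b1 = 101.941940, r_b2 = 82.268934
tip radii: r_a1 = 109.327000, r_a2 = 88.944000
no profile shift: α' = α, a' = a
action lengths: √(r_a1²−r_b1²) = 39.499795, √(r_a2²−r_b2²) = 33.806177
base pitch p_b = π·m·cos α = 11.237195
CR = (39.499795 + 33.806177 − 190.859000·sin 15.16700°)/11.237195 = 2.079780
contact ratio ≈ 2.0798

2.0798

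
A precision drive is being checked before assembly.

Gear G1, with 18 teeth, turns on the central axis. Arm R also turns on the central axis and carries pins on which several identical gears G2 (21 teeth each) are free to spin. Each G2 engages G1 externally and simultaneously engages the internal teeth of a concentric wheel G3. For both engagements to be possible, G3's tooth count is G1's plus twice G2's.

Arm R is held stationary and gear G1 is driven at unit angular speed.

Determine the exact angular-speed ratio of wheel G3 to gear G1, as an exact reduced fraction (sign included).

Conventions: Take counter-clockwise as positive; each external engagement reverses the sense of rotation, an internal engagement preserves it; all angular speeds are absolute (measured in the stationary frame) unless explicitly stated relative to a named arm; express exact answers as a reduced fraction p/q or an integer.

topology: planetary set — G1 18T / G2 21T / G3 60T, arm = carrier (Willis)
ring teeth: 18 + 2·21 = 60
18(ω_sun−ω_arm) = −60(ω_ring−ω_arm),  ω_arm = 0, ω_sun = 1
ω_ring = 0 − (18/60)(1−0) = -3/10
ω_out/ω_in = -3/10

-3/10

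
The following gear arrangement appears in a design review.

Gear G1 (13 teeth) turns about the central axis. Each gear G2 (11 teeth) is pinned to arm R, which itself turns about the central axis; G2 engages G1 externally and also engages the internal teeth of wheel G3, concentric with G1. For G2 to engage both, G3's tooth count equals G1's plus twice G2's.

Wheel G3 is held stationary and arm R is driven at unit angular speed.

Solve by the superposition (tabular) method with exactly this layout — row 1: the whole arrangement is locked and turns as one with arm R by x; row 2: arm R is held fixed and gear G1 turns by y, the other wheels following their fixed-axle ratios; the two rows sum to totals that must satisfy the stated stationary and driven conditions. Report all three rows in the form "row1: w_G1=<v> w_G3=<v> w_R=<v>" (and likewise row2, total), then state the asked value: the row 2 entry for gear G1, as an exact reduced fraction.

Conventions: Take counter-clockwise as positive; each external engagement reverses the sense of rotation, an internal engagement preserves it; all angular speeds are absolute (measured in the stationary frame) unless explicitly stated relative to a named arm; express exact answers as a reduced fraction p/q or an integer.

topology: planetary set — G1 13T / G2 11T / G3 35T, arm = carrier (Willis)
row 1 (train locked, turned with arm): all members turn x
row 2: sun turns y, ring = −(13/35)·y, arm 0
boundary: total ω_ring = x − (13/35)·y = 0 and total ω_arm = x = 1  ⇒  y = 35/13, x = 1
row 2 ring = −(13/35)·35/13 = -1
totals (row 1 + row 2): sun 1 + 35/13 = 48/13, ring 1 + (-1) = 0, arm 1 + 0 = 1
asked cell (row2, sun) = 35/13

row1: w_G1=1 w_G3=1 w_R=1
row2: w_G1=35/13 w_G3=-1 w_R=0
total: w_G1=48/13 w_G3=0 w_R=1
asked value: 35/13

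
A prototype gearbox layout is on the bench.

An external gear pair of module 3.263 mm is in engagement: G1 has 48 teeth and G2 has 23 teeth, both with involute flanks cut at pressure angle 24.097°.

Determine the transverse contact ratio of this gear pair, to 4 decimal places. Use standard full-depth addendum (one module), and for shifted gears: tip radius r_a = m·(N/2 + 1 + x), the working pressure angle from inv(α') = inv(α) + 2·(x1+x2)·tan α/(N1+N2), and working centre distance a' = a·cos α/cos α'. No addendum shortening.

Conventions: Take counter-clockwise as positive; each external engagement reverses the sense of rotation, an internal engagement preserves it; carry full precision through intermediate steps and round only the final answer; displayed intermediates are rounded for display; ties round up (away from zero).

1.5112

topology: single-mesh involute geometry — m = 3.263, 48T/23T pair
base radii: r_b1 = 71.487544, r_b2 = 34.254448
tip radii: r_a1 = 81.575000, r_a2 = 40.787500
no profile shift: α' = α, a' = a
action lengths: √(r_a1²−r_b1²) = 39.293913, √(r_a2²−r_b2²) = 22.141656
base pitch p_b = π·m·cos α = 9.357698
CR = (39.293913 + 22.141656 − 115.836500·sin 24.09700°)/9.357698 = 1.511219
contact ratio ≈ 1.5112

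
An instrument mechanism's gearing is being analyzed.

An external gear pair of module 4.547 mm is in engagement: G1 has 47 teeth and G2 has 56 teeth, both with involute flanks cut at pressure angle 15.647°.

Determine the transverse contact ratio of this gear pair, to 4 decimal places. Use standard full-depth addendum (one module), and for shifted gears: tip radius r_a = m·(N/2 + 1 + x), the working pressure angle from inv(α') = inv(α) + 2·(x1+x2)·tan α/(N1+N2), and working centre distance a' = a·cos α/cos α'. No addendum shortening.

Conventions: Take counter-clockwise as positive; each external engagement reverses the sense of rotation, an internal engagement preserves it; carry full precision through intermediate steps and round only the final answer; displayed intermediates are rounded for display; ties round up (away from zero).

topology: single-mesh involute geometry — m = 4.547, 47T/56T pair
base radii: r_b1 = 102.894648, r_b2 = 122.597879
tip radii: r_a1 = 111.401500, r_a2 = 131.863000
no profile shift: α' = α, a' = a
action lengths: √(r_a1²−r_b1²) = 42.696435, √(r_a2²−r_b2²) = 48.555236
base pitch p_b = π·m·cos α = 13.755450
CR = (42.696435 + 48.555236 − 234.170500·sin 15.64700°)/13.755450 = 2.042361
contact ratio ≈ 2.0424

2.0424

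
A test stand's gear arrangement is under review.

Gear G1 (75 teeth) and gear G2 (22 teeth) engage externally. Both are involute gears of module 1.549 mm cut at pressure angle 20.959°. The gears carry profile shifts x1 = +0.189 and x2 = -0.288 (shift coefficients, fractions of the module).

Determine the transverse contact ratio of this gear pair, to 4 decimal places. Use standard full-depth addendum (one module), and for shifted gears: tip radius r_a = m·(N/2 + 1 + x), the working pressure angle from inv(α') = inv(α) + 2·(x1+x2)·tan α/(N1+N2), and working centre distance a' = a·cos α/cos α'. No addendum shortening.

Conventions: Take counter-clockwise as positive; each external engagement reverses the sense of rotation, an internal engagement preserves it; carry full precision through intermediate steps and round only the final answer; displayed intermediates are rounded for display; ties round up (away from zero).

1.7063

single-mesh involute tooth geometry (75T engaging 22T at module 1.549)
base radii: r_b1 = 54.244235, r_b2 = 15.911642
tip radii: r_a1 = 59.929261, r_a2 = 18.141888
inv(α') = inv(20.959°) + 2·(+0.189-0.288)·tan α/(75+22) = 0.01645779  ⇒  α' = 20.64867°
a' = a·cos α / cos α' = 75.1265·cos 20.959°/cos 20.64867° = 74.972060
action lengths: √(r_a1²−r_b1²) = 25.477034, √(r_a2²−r_b2²) = 8.714800
base pitch p_b = π·m·cos α = 4.544354
CR = (25.477034 + 8.714800 − 74.972060·sin 20.64867°)/4.544354 = 1.706278
contact ratio ≈ 1.7063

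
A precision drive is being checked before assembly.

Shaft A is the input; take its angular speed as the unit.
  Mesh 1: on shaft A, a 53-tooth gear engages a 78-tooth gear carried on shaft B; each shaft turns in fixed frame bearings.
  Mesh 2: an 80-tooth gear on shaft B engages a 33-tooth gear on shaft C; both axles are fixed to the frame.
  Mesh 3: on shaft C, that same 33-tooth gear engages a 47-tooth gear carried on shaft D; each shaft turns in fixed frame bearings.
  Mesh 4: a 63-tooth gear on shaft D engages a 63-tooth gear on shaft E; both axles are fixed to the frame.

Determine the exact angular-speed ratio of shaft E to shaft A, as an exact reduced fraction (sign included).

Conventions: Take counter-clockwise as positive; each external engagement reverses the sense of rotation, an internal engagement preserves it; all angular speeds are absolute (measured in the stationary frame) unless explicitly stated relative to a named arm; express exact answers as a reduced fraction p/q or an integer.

class = fixed-axis compound train [4 meshes; 4 ratios multiply, 4 sense flips]
mesh 1 [53T→78T]: running ratio 53/78, sense −
mesh 2 [80T→33T]: running ratio 2120/1287, sense +
mesh 3 [33T→47T]: running ratio 2120/1833, sense −
mesh 4 [63T→63T]: running ratio 2120/1833, sense +
ω_out/ω_in = 2120/1833

2120/1833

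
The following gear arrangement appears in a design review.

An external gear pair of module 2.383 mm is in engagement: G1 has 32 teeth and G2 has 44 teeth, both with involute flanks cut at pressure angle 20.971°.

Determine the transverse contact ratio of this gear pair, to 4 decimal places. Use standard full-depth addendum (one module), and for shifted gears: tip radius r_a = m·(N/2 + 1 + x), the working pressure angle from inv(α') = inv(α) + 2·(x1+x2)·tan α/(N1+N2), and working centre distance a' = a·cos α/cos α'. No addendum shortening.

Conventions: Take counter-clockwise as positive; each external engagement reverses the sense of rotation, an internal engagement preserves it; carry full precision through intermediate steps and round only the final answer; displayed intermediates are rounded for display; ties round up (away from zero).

topology: single-mesh involute geometry — m = 2.383, 32T/44T pair
base radii: r_b1 = 35.602466, r_b2 = 48.953391
tip radii: r_a1 = 40.511000, r_a2 = 54.809000
no profile shift: α' = α, a' = a
action lengths: √(r_a1²−r_b1²) = 19.328879, √(r_a2²−r_b2²) = 24.649382
base pitch p_b = π·m·cos α = 6.990528
CR = (19.328879 + 24.649382 − 90.554000·sin 20.97100°)/6.990528 = 1.655011
contact ratio ≈ 1.6550

1.6550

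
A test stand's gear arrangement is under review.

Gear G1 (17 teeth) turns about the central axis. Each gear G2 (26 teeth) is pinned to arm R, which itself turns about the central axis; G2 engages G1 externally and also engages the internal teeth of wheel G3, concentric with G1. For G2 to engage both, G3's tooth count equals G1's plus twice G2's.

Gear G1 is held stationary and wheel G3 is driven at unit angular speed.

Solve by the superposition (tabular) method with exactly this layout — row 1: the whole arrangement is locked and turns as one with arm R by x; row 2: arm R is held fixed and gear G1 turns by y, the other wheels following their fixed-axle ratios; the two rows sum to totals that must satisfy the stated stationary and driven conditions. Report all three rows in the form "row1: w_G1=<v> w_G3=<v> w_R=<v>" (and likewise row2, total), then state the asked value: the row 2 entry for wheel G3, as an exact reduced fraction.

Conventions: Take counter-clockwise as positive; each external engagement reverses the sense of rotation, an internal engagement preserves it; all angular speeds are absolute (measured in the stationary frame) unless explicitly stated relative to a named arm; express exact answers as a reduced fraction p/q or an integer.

planetary set (17T centre, 26T on arm, 69T internal) — Willis relation
row 1 — lock + rotate with arm: ω_sun = ω_ring = ω_arm = x
superposition row 2 [arm held]: sun y, ring −(17/69)·y, arm 0
boundary: total ω_sun = x + y = 0 and total ω_ring = x − (17/69)·y = 1  ⇒  y = -69/86, x = 69/86
row 2 ring = −(17/69)·(-69/86) = 17/86
totals (row 1 + row 2): sun 69/86 + (-69/86) = 0, ring 69/86 + 17/86 = 1, arm 69/86 + 0 = 69/86
asked cell (row2, ring) = 17/86

row1: w_G1=69/86 w_G3=69/86 w_R=69/86
row2: w_G1=-69/86 w_G3=17/86 w_R=0
total: w_G1=0 w_G3=1 w_R=69/86
asked value: 17/86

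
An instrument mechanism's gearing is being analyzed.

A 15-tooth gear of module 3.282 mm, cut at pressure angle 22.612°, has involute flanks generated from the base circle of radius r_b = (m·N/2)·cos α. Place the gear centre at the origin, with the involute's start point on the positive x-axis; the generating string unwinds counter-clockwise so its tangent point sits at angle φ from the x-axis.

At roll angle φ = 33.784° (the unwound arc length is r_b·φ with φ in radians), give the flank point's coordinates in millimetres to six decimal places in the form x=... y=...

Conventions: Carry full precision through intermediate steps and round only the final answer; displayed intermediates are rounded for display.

topology: single-mesh involute geometry — m = 3.282, N = 15
pitch radius r_p = m·N/2 = 3.282·15/2 = 24.615000
base radius r_b = r_p·cos α = 24.615000·cos 22.612° = 22.722838
roll angle φ = 33.784° = 0.58964203 rad
x = r_b·(cos φ + φ·sin φ) = 26.336183
y = r_b·(sin φ − φ·cos φ) = 1.499448

x=26.336183 y=1.499448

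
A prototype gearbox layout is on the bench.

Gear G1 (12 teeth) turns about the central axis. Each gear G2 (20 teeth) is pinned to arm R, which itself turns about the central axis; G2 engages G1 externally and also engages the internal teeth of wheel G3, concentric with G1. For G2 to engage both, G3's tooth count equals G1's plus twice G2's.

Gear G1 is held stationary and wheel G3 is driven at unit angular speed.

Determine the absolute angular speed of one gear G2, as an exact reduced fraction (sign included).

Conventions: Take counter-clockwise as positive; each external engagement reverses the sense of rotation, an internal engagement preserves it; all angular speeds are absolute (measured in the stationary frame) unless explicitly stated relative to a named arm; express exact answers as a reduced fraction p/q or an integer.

13/10

class = planetary set [G3 = 12+2·20 = 52; Willis about the carrier]
ring teeth: 12 + 2·20 = 52
12(ω_sun−ω_arm) = −52(ω_ring−ω_arm),  ω_sun = 0, ω_ring = 1
12(0−ω_arm) = −52(1−ω_arm)  ⇒  64·ω_arm = 52  ⇒  ω_arm = 13/16
sun–planet mesh: 12·(0−13/16) = −20·(ω_p−ω_arm)  ⇒  ω_p−ω_arm = 39/80
ω_p = 13/16 + 39/80 = 13/10
exact speed ratio = 13/10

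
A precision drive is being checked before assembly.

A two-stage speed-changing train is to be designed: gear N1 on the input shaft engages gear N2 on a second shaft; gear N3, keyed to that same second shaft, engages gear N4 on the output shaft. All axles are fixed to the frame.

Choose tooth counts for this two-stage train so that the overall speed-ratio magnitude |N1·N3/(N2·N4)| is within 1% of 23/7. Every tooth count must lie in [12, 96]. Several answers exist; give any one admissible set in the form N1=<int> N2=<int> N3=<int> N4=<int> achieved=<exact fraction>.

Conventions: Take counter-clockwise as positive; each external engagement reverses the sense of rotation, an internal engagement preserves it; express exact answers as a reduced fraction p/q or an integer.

N1=12 N2=14 N3=46 N4=12 achieved=23/7

design class (target 23/7): fixed-axis compound train
target = 23/7 in lowest terms: an exact hit needs N1·N3 = k·23 and N2·N4 = k·7 for one integer k, every count in [12, 96]; additionally prefer no 1:1 stage (N1 ≠ N2, N3 ≠ N4)
k = 1…23: no 1:1-free in-range split of k·23 and k·7 into factor pairs; take k = 24
k = 24: N1·N3 = 552 = 12·46, N2·N4 = 168 = 14·12
achieved = 12·46/(14·12) = 23/7; |achieved − target| = 0 ≤ 23/700 ✓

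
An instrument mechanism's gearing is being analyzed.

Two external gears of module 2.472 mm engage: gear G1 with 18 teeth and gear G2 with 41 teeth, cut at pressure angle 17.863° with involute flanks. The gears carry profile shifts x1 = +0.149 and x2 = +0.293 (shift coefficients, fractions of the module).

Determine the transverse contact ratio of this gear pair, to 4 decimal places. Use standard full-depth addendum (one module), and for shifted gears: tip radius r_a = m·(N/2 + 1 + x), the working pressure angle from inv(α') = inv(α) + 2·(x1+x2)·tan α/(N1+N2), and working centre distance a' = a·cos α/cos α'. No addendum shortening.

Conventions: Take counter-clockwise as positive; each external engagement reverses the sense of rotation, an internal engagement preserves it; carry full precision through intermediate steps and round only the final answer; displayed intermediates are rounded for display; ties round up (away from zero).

1.6143

single-mesh involute tooth geometry (18T engaging 41T at module 2.472)
base radii: r_b1 = 21.175484, r_b2 = 48.233046
tip radii: r_a1 = 25.088328, r_a2 = 53.872296
inv(α') = inv(17.863°) + 2·(+0.149+0.293)·tan α/(18+41) = 0.01533875  ⇒  α' = 20.18598°
a' = a·cos α / cos α' = 72.9240·cos 17.863°/cos 20.18598° = 73.950773
action lengths: √(r_a1²−r_b1²) = 13.454482, √(r_a2²−r_b2²) = 23.995781
base pitch p_b = π·m·cos α = 7.391638
CR = (13.454482 + 23.995781 − 73.950773·sin 20.18598°)/7.391638 = 1.614280
contact ratio ≈ 1.6143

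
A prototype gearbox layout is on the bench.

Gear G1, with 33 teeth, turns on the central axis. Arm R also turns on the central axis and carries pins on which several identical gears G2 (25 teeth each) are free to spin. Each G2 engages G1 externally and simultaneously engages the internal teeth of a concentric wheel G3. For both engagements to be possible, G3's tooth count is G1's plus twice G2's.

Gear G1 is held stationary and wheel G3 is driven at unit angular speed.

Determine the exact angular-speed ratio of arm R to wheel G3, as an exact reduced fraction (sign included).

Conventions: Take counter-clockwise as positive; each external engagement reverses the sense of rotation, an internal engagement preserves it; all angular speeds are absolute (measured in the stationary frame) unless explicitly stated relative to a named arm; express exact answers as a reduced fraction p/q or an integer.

topology: planetary set — G1 33T / G2 25T / G3 83T, arm = carrier (Willis)
ring teeth: 33 + 2·25 = 83
33(ω_sun−ω_arm) = −83(ω_ring−ω_arm),  ω_sun = 0, ω_ring = 1
33(0−ω_arm) = −83(1−ω_arm)  ⇒  116·ω_arm = 83  ⇒  ω_arm = 83/116
ω_out/ω_in = 83/116

83/116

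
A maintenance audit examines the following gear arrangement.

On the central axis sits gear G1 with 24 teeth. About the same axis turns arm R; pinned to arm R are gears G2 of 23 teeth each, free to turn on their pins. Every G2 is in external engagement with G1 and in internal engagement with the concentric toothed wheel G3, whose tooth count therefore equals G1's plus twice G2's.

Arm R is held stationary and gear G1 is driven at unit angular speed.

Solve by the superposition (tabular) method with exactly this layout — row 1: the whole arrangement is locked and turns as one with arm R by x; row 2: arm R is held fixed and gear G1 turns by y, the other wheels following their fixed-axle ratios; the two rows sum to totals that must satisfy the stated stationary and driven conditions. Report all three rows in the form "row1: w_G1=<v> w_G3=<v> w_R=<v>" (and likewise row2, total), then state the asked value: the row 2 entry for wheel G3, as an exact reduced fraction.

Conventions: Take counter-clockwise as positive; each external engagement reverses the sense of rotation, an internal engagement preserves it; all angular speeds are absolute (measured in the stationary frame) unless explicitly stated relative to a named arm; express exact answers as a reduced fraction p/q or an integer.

planetary set (24T centre, 23T on arm, 70T internal) — Willis relation
row 1 — lock + rotate with arm: ω_sun = ω_ring = ω_arm = x
row 2: sun turns y, ring = −(24/70)·y, arm 0
boundary: total ω_arm = x = 0 and total ω_sun = x + y = 1  ⇒  y = 1, x = 0
row 2 ring = −(24/70)·1 = -12/35
totals (row 1 + row 2): sun 0 + 1 = 1, ring 0 + (-12/35) = -12/35, arm 0 + 0 = 0
asked cell (row2, ring) = -12/35

row1: w_G1=0 w_G3=0 w_R=0
row2: w_G1=1 w_G3=-12/35 w_R=0
total: w_G1=1 w_G3=-12/35 w_R=0
asked value: -12/35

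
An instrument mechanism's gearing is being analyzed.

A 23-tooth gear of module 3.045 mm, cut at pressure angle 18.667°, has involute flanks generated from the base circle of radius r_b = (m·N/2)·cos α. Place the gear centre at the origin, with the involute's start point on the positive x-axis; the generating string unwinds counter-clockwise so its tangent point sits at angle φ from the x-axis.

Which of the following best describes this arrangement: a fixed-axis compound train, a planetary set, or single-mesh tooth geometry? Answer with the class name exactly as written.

topology: single-mesh involute geometry — m = 3.045, N = 23
classification: single-mesh tooth geometry

single-mesh tooth geometry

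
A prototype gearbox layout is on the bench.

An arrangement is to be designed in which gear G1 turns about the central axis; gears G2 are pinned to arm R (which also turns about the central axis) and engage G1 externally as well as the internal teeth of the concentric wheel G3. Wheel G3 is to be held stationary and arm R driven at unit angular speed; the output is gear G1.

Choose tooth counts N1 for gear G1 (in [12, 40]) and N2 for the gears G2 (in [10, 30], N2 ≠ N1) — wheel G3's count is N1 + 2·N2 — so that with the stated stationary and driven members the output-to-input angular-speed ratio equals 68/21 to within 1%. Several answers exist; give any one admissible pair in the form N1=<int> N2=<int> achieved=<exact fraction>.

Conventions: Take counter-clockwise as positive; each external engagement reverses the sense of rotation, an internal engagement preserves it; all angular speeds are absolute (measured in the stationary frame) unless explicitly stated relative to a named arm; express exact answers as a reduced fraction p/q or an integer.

N1=21 N2=13 achieved=68/21

design class (target 68/21): planetary set
Willis with ω_ring = 0: ω_sun/ω_arm = (N1+N3)/N1; set equal to 68/21  ⇒  N3/N1 = 68/21 − 1 = 47/21
N3 = N1 + 2·N2  ⇒  N2/N1 = (N3/N1 − 1)/2 = (47/21 − 1)/2 = 13/21
smallest multiple with N1 ≥ 12 and N2 ≥ 10: k = 1  ⇒  N1 = 1·21 = 21, N2 = 1·13 = 13 (N1 ≤ 40, N2 ≤ 30, N2 ≠ N1 ✓), N3 = 21 + 2·13 = 47
check: (N1+N3)/N1 with N1 = 21, N3 = 47 gives 68/21; |achieved − target| = 0 ≤ 17/525 ✓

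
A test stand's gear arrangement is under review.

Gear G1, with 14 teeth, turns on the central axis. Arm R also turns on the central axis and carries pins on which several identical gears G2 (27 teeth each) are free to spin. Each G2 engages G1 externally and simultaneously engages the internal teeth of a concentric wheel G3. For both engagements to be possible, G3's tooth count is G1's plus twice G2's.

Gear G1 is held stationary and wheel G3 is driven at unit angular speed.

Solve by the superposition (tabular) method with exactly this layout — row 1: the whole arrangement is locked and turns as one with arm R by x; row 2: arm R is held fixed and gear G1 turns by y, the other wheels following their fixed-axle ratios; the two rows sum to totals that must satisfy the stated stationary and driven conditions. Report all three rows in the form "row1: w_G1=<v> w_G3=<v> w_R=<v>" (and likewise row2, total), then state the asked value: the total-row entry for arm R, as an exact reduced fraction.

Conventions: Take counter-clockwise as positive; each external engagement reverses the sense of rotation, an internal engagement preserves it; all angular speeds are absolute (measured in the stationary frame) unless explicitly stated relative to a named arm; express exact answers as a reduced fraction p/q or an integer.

recognized (axles ride arm R): planetary set, 14/27/68 teeth
row 1 — lock + rotate with arm: ω_sun = ω_ring = ω_arm = x
row 2 — arm fixed, fixed-axis ratios: sun y, ring −(14/68)·y, arm 0
boundary: total ω_sun = x + y = 0 and total ω_ring = x − (14/68)·y = 1  ⇒  y = -34/41, x = 34/41
row 2 ring = −(14/68)·(-34/41) = 7/41
totals (row 1 + row 2): sun 34/41 + (-34/41) = 0, ring 34/41 + 7/41 = 1, arm 34/41 + 0 = 34/41
asked cell (total, arm) = 34/41

row1: w_G1=34/41 w_G3=34/41 w_R=34/41
row2: w_G1=-34/41 w_G3=7/41 w_R=0
total: w_G1=0 w_G3=1 w_R=34/41
asked value: 34/41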